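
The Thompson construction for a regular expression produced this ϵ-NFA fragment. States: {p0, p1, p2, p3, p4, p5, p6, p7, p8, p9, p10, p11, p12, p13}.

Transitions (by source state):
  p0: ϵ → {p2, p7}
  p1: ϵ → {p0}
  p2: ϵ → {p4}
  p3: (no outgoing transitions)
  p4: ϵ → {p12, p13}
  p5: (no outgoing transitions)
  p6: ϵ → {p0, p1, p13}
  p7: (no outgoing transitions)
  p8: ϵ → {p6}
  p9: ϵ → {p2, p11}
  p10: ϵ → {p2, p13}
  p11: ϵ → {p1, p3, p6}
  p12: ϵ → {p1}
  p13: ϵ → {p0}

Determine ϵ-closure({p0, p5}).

{p0, p1, p2, p4, p5, p7, p12, p13}

Start with {p0, p5}.
From p0 via ϵ: add p2, p7.
From p2 via ϵ: add p4.
From p4 via ϵ: add p12, p13.
From p12 via ϵ: add p1.
No new states can be added; the closed set is {p0, p1, p2, p4, p5, p7, p12, p13}.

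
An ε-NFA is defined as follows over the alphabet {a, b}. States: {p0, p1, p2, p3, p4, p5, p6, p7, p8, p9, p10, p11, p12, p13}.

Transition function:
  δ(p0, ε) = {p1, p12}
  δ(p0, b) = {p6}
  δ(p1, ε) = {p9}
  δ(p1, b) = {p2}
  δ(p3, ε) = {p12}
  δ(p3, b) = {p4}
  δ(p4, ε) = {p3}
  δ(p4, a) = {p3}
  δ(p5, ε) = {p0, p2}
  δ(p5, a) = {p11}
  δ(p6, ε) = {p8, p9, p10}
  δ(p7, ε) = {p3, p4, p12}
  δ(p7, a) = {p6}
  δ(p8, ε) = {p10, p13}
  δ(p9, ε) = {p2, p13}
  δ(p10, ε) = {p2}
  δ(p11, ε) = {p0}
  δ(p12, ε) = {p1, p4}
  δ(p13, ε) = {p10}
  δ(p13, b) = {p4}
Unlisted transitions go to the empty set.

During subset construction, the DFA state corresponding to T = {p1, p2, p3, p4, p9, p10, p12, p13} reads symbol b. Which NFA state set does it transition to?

p1 on b → {p2}.
p3 on b → {p4}.
p13 on b → {p4}.
No b-transition from p2, p4, p9, p10, p12.
Union after reading b: {p2, p4}.
Now take the ε-closure:
From p4 via ε: add p3.
From p3 via ε: add p12.
From p12 via ε: add p1.
From p1 via ε: add p9.
From p9 via ε: add p13.
From p13 via ε: add p10.
No new states can be added; the closed set is {p1, p2, p3, p4, p9, p10, p12, p13}.

{p1, p2, p3, p4, p9, p10, p12, p13}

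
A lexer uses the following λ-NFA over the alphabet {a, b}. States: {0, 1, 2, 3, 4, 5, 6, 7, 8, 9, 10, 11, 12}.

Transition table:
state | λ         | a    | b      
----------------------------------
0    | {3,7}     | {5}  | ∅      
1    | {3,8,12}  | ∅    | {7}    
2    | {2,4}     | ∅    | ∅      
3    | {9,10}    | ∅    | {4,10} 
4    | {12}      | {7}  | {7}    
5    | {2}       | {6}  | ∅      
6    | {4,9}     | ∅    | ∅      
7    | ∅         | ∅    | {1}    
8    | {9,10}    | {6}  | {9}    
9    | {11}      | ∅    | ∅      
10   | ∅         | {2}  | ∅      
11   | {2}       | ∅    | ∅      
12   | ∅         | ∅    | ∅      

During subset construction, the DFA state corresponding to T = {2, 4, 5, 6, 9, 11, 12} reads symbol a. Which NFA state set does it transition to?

{2, 4, 6, 7, 9, 11, 12}

4 on a → {7}.
5 on a → {6}.
No a-transition from 2, 6, 9, 11, 12.
Union after reading a: {6, 7}.
Now take the λ-closure:
From 6 via λ: add 4, 9.
From 4 via λ: add 12.
From 9 via λ: add 11.
From 11 via λ: add 2.
No new states can be added; the closed set is {2, 4, 6, 7, 9, 11, 12}.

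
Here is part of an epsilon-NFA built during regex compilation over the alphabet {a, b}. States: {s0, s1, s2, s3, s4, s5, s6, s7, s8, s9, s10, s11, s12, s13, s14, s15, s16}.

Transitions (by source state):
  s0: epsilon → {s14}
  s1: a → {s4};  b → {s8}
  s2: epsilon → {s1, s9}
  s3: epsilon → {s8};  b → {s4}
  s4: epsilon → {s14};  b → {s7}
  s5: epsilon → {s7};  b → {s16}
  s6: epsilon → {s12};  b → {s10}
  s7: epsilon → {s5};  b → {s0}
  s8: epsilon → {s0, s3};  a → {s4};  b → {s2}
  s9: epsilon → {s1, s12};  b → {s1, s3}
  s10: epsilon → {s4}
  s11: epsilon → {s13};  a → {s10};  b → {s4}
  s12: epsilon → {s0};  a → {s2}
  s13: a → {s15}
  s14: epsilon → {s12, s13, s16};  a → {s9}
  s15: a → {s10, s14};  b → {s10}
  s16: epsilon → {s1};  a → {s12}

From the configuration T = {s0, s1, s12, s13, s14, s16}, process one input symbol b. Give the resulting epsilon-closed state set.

{s0, s1, s3, s8, s12, s13, s14, s16}

s1 on b → {s8}.
No b-transition from s0, s12, s13, s14, s16.
Union after reading b: {s8}.
Now take the epsilon-closure:
From s8 via epsilon: add s0, s3.
From s0 via epsilon: add s14.
From s14 via epsilon: add s12, s13, s16.
From s16 via epsilon: add s1.
No new states can be added; the closed set is {s0, s1, s3, s8, s12, s13, s14, s16}.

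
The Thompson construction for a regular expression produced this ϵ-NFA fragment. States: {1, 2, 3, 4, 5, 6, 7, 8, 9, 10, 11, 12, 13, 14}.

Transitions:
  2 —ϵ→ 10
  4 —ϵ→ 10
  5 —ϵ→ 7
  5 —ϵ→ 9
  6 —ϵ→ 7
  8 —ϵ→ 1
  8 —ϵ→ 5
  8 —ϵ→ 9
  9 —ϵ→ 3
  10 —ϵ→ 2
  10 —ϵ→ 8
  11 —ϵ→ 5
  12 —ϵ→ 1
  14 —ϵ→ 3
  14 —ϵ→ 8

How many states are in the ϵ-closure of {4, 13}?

10

Start with {4, 13}.
From 4 via ϵ: add 10.
From 10 via ϵ: add 2, 8.
From 8 via ϵ: add 1, 5, 9.
From 5 via ϵ: add 7.
From 9 via ϵ: add 3.
ϵ-closure = {1, 2, 3, 4, 5, 7, 8, 9, 10, 13}, which has 10 states.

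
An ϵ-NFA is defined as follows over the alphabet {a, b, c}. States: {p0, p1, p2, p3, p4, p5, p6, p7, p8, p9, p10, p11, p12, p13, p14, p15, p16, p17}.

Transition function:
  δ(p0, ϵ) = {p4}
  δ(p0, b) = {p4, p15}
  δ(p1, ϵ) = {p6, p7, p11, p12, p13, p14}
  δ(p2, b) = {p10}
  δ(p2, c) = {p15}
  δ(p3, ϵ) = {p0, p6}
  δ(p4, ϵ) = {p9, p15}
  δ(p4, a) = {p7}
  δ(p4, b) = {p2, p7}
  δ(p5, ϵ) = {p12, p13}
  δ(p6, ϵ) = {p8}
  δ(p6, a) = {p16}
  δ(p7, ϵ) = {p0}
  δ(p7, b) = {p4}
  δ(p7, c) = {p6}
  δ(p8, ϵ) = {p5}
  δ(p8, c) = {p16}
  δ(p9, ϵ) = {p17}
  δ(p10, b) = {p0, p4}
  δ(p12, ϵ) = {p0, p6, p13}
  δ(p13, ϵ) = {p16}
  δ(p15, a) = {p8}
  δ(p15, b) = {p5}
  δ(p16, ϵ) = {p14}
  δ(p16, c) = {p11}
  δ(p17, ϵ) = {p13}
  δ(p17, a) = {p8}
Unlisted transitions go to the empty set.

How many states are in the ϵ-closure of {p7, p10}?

Start with {p7, p10}.
From p7 via ϵ: add p0.
From p0 via ϵ: add p4.
From p4 via ϵ: add p9, p15.
From p9 via ϵ: add p17.
From p17 via ϵ: add p13.
From p13 via ϵ: add p16.
From p16 via ϵ: add p14.
ϵ-closure = {p0, p4, p7, p9, p10, p13, p14, p15, p16, p17}, which has 10 states.

10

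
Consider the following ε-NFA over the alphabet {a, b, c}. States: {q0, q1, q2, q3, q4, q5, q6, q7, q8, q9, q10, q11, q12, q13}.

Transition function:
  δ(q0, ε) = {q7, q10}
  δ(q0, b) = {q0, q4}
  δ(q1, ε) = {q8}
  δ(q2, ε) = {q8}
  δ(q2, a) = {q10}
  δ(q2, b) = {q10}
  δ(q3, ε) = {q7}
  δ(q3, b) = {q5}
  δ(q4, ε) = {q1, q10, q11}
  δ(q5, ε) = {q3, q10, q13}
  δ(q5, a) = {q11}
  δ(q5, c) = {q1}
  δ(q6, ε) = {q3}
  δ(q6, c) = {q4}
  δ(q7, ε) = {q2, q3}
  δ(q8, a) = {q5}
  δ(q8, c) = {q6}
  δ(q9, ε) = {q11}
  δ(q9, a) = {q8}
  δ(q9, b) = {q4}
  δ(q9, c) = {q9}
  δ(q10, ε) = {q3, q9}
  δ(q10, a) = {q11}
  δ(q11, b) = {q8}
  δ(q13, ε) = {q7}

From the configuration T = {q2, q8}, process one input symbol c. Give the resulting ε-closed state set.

{q2, q3, q6, q7, q8}

q8 on c → {q6}.
No c-transition from q2.
Union after reading c: {q6}.
Now take the ε-closure:
From q6 via ε: add q3.
From q3 via ε: add q7.
From q7 via ε: add q2.
From q2 via ε: add q8.
No new states can be added; the closed set is {q2, q3, q6, q7, q8}.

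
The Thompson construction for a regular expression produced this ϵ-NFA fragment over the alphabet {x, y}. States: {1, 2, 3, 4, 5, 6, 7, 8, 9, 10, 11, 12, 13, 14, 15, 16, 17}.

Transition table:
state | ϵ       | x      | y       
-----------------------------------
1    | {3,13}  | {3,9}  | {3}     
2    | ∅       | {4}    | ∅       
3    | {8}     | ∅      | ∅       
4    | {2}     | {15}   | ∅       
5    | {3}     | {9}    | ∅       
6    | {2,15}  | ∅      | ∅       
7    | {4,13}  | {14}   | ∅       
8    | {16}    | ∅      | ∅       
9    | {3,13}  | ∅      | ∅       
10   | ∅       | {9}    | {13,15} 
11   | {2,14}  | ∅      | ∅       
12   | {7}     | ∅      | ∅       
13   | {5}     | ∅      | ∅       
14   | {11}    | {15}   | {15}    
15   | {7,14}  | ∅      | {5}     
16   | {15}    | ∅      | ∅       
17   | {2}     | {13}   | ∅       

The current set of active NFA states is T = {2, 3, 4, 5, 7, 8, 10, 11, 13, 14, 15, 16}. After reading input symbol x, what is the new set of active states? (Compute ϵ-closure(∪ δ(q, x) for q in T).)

{2, 3, 4, 5, 7, 8, 9, 11, 13, 14, 15, 16}

2 on x → {4}.
4 on x → {15}.
5 on x → {9}.
7 on x → {14}.
10 on x → {9}.
14 on x → {15}.
No x-transition from 3, 8, 11, 13, 15, 16.
Union after reading x: {4, 9, 14, 15}.
Now take the ϵ-closure:
From 4 via ϵ: add 2.
From 9 via ϵ: add 3, 13.
From 14 via ϵ: add 11.
From 15 via ϵ: add 7.
From 3 via ϵ: add 8.
From 13 via ϵ: add 5.
From 8 via ϵ: add 16.
No new states can be added; the closed set is {2, 3, 4, 5, 7, 8, 9, 11, 13, 14, 15, 16}.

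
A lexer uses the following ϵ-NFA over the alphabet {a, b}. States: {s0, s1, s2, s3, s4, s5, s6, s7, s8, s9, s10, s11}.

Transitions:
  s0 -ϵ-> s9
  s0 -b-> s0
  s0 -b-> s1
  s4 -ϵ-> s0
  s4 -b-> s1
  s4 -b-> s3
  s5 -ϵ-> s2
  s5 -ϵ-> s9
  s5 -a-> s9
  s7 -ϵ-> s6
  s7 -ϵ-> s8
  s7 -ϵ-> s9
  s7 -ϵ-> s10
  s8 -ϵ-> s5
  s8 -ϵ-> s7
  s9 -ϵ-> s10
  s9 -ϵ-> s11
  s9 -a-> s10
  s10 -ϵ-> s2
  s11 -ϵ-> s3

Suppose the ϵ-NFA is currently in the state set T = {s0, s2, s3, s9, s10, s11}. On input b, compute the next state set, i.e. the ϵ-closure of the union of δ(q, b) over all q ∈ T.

s0 on b → {s0, s1}.
No b-transition from s2, s3, s9, s10, s11.
Union after reading b: {s0, s1}.
Now take the ϵ-closure:
From s0 via ϵ: add s9.
From s9 via ϵ: add s10, s11.
From s10 via ϵ: add s2.
From s11 via ϵ: add s3.
No new states can be added; the closed set is {s0, s1, s2, s3, s9, s10, s11}.

{s0, s1, s2, s3, s9, s10, s11}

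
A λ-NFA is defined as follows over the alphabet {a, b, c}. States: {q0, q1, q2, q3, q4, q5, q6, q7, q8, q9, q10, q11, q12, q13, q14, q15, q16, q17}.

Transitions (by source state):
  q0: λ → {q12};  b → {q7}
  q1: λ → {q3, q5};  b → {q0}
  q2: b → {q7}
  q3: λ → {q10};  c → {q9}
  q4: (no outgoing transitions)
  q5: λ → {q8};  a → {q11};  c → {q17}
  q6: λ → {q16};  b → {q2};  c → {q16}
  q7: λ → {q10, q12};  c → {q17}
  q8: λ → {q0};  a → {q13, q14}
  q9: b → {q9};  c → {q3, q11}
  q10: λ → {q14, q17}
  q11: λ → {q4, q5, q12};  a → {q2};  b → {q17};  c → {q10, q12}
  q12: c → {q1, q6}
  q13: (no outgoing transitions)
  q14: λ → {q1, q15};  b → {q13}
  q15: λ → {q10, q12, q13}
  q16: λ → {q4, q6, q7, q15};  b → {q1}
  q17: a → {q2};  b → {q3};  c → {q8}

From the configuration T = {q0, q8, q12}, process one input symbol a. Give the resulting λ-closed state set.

q8 on a → {q13, q14}.
No a-transition from q0, q12.
Union after reading a: {q13, q14}.
Now take the λ-closure:
From q14 via λ: add q1, q15.
From q1 via λ: add q3, q5.
From q15 via λ: add q10, q12.
From q5 via λ: add q8.
From q10 via λ: add q17.
From q8 via λ: add q0.
No new states can be added; the closed set is {q0, q1, q3, q5, q8, q10, q12, q13, q14, q15, q17}.

{q0, q1, q3, q5, q8, q10, q12, q13, q14, q15, q17}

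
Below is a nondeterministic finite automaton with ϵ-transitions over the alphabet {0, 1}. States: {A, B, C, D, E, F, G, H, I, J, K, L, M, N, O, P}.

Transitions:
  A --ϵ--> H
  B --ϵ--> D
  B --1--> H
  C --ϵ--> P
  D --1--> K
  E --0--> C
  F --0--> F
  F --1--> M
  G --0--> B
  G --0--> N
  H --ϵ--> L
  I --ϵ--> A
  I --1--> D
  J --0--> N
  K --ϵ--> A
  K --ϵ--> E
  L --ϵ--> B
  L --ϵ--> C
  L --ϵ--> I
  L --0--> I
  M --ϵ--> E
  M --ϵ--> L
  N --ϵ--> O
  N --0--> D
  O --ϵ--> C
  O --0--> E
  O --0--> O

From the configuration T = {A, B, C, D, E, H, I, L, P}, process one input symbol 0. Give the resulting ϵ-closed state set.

E on 0 → {C}.
L on 0 → {I}.
No 0-transition from A, B, C, D, H, I, P.
Union after reading 0: {C, I}.
Now take the ϵ-closure:
From C via ϵ: add P.
From I via ϵ: add A.
From A via ϵ: add H.
From H via ϵ: add L.
From L via ϵ: add B.
From B via ϵ: add D.
No new states can be added; the closed set is {A, B, C, D, H, I, L, P}.

{A, B, C, D, H, I, L, P}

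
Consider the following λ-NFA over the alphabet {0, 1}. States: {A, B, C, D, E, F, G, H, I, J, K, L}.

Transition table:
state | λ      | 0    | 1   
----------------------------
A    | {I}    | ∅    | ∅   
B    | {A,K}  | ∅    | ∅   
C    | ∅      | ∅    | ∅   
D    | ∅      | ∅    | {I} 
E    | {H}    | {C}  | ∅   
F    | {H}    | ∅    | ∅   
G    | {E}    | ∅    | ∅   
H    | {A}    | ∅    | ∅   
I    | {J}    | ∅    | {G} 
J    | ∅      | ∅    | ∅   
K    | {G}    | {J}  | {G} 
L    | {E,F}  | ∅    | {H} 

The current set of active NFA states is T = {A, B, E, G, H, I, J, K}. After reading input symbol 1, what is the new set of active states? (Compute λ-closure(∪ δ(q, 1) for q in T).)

I on 1 → {G}.
K on 1 → {G}.
No 1-transition from A, B, E, G, H, J.
Union after reading 1: {G}.
Now take the λ-closure:
From G via λ: add E.
From E via λ: add H.
From H via λ: add A.
From A via λ: add I.
From I via λ: add J.
No new states can be added; the closed set is {A, E, G, H, I, J}.

{A, E, G, H, I, J}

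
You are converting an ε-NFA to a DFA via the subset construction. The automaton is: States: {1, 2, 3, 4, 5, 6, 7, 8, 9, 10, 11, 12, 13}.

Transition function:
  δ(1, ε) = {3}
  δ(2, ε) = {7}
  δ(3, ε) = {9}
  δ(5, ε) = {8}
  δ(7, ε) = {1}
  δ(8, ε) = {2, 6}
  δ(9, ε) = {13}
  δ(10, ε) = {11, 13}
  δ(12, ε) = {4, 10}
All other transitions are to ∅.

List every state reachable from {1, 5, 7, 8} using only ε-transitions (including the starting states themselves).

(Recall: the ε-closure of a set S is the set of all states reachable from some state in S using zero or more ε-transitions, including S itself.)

Start with {1, 5, 7, 8}.
From 1 via ε: add 3.
From 8 via ε: add 2, 6.
From 3 via ε: add 9.
From 9 via ε: add 13.
No new states can be added; the closed set is {1, 2, 3, 5, 6, 7, 8, 9, 13}.

{1, 2, 3, 5, 6, 7, 8, 9, 13}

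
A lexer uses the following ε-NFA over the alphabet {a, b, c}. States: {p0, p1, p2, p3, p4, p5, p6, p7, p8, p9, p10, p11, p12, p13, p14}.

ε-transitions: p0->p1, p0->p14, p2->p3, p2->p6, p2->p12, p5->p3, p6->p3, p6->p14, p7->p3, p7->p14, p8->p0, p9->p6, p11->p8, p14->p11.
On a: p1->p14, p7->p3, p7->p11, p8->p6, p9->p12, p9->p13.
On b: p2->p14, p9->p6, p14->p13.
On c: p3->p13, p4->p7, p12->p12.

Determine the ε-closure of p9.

Start with {p9}.
From p9 via ε: add p6.
From p6 via ε: add p3, p14.
From p14 via ε: add p11.
From p11 via ε: add p8.
From p8 via ε: add p0.
From p0 via ε: add p1.
No new states can be added; the closed set is {p0, p1, p3, p6, p8, p9, p11, p14}.

{p0, p1, p3, p6, p8, p9, p11, p14}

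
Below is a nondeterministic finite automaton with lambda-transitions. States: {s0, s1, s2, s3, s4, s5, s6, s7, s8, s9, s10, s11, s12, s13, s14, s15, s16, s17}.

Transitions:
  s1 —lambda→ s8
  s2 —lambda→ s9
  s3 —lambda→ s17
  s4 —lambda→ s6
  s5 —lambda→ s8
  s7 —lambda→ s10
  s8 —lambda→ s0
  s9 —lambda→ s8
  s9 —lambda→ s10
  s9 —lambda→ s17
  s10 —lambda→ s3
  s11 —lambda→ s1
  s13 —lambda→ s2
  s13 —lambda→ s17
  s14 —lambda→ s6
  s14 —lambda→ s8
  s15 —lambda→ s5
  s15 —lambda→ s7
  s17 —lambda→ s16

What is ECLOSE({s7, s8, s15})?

Start with {s7, s8, s15}.
From s7 via lambda: add s10.
From s8 via lambda: add s0.
From s15 via lambda: add s5.
From s10 via lambda: add s3.
From s3 via lambda: add s17.
From s17 via lambda: add s16.
No new states can be added; the closed set is {s0, s3, s5, s7, s8, s10, s15, s16, s17}.

{s0, s3, s5, s7, s8, s10, s15, s16, s17}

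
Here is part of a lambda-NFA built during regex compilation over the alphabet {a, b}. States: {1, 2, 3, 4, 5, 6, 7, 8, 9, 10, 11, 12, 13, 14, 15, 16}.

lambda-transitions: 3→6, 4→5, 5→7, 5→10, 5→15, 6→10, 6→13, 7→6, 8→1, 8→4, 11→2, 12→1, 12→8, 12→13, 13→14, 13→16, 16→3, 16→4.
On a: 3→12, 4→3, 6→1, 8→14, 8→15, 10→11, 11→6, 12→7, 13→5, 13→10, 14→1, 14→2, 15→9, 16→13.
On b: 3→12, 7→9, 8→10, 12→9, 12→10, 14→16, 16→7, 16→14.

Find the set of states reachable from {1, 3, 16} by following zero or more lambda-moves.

{1, 3, 4, 5, 6, 7, 10, 13, 14, 15, 16}

Start with {1, 3, 16}.
From 3 via lambda: add 6.
From 16 via lambda: add 4.
From 4 via lambda: add 5.
From 6 via lambda: add 10, 13.
From 5 via lambda: add 7, 15.
From 13 via lambda: add 14.
No new states can be added; the closed set is {1, 3, 4, 5, 6, 7, 10, 13, 14, 15, 16}.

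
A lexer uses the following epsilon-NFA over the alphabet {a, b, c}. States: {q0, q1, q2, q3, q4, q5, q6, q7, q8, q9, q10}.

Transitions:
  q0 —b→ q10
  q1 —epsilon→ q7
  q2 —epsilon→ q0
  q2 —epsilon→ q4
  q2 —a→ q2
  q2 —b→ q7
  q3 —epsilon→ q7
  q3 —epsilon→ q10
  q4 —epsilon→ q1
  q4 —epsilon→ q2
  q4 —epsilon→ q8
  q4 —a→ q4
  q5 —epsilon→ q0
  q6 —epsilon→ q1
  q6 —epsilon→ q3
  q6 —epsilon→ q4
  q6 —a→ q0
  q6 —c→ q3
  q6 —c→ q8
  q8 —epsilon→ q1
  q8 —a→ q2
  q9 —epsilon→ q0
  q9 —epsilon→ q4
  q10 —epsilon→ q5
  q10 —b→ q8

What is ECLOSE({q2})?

{q0, q1, q2, q4, q7, q8}

Start with {q2}.
From q2 via epsilon: add q0, q4.
From q4 via epsilon: add q1, q8.
From q1 via epsilon: add q7.
No new states can be added; the closed set is {q0, q1, q2, q4, q7, q8}.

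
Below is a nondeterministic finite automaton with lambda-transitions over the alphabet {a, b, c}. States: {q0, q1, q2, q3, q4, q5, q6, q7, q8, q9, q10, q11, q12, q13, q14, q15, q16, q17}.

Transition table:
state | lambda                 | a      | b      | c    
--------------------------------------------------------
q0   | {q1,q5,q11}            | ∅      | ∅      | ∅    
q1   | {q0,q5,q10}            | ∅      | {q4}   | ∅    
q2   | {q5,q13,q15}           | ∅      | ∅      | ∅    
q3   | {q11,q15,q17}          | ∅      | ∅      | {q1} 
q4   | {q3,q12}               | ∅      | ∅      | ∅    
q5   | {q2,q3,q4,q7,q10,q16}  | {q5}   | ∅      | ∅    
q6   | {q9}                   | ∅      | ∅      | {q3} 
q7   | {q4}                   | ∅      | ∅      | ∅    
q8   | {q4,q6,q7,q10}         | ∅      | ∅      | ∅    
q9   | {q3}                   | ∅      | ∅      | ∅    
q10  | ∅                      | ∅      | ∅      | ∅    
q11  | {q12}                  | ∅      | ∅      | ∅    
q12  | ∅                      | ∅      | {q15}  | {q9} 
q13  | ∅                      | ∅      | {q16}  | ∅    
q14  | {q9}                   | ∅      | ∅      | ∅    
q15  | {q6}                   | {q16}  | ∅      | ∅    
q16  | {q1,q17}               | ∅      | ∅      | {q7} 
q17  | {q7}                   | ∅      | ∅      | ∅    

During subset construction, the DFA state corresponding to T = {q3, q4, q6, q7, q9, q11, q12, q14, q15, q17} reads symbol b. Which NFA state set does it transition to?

{q3, q4, q6, q7, q9, q11, q12, q15, q17}

q12 on b → {q15}.
No b-transition from q3, q4, q6, q7, q9, q11, q14, q15, q17.
Union after reading b: {q15}.
Now take the lambda-closure:
From q15 via lambda: add q6.
From q6 via lambda: add q9.
From q9 via lambda: add q3.
From q3 via lambda: add q11, q17.
From q11 via lambda: add q12.
From q17 via lambda: add q7.
From q7 via lambda: add q4.
No new states can be added; the closed set is {q3, q4, q6, q7, q9, q11, q12, q15, q17}.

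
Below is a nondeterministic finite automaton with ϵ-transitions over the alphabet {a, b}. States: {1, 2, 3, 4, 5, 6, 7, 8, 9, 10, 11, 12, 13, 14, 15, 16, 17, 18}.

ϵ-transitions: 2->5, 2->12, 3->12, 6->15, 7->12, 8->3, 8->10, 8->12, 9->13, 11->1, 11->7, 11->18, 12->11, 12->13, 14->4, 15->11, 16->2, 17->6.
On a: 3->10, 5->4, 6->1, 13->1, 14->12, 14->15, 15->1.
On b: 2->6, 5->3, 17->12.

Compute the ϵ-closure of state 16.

{1, 2, 5, 7, 11, 12, 13, 16, 18}

Start with {16}.
From 16 via ϵ: add 2.
From 2 via ϵ: add 5, 12.
From 12 via ϵ: add 11, 13.
From 11 via ϵ: add 1, 7, 18.
No new states can be added; the closed set is {1, 2, 5, 7, 11, 12, 13, 16, 18}.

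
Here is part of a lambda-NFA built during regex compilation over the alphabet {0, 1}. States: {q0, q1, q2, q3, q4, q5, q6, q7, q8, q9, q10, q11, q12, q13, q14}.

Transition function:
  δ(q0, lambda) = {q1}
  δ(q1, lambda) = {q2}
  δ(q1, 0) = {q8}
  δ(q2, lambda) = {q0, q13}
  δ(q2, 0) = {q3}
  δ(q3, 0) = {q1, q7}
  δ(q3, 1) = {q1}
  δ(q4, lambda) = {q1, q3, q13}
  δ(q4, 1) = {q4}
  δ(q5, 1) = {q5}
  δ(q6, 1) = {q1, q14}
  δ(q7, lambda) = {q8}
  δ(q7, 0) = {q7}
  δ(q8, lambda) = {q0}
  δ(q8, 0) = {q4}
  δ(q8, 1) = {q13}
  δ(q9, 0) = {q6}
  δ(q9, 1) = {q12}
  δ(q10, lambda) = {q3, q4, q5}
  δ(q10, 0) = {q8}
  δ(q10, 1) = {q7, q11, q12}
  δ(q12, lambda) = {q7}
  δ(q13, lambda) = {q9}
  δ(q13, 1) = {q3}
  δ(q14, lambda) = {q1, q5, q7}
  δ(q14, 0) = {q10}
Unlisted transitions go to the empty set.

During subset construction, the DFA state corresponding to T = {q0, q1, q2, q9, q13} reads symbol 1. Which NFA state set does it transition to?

q9 on 1 → {q12}.
q13 on 1 → {q3}.
No 1-transition from q0, q1, q2.
Union after reading 1: {q3, q12}.
Now take the lambda-closure:
From q12 via lambda: add q7.
From q7 via lambda: add q8.
From q8 via lambda: add q0.
From q0 via lambda: add q1.
From q1 via lambda: add q2.
From q2 via lambda: add q13.
From q13 via lambda: add q9.
No new states can be added; the closed set is {q0, q1, q2, q3, q7, q8, q9, q12, q13}.

{q0, q1, q2, q3, q7, q8, q9, q12, q13}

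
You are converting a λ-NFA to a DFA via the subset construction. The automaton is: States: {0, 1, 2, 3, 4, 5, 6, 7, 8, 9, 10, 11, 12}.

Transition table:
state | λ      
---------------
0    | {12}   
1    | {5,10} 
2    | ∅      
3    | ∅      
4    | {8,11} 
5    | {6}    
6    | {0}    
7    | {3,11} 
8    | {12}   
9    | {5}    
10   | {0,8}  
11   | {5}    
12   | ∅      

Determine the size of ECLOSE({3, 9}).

Start with {3, 9}.
From 9 via λ: add 5.
From 5 via λ: add 6.
From 6 via λ: add 0.
From 0 via λ: add 12.
λ-closure = {0, 3, 5, 6, 9, 12}, which has 6 states.

6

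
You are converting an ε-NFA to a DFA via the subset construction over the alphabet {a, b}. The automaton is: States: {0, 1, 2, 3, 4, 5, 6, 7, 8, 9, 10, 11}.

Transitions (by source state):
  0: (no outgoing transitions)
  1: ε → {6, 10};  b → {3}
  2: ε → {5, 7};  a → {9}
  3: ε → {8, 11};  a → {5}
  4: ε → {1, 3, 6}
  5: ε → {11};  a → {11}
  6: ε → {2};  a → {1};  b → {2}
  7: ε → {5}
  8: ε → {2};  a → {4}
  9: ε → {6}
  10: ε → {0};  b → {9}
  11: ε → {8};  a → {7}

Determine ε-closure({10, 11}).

Start with {10, 11}.
From 10 via ε: add 0.
From 11 via ε: add 8.
From 8 via ε: add 2.
From 2 via ε: add 5, 7.
No new states can be added; the closed set is {0, 2, 5, 7, 8, 10, 11}.

{0, 2, 5, 7, 8, 10, 11}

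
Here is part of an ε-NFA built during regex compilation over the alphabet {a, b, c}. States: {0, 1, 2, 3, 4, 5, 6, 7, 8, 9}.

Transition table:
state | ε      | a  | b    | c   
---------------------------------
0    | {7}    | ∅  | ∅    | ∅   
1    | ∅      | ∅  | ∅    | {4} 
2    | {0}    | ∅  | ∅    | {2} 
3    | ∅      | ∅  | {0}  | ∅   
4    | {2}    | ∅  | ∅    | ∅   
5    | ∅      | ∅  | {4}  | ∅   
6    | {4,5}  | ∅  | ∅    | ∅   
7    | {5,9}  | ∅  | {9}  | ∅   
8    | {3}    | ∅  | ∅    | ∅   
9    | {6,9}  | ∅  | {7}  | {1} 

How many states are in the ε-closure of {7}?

7

Start with {7}.
From 7 via ε: add 5, 9.
From 9 via ε: add 6.
From 6 via ε: add 4.
From 4 via ε: add 2.
From 2 via ε: add 0.
ε-closure = {0, 2, 4, 5, 6, 7, 9}, which has 7 states.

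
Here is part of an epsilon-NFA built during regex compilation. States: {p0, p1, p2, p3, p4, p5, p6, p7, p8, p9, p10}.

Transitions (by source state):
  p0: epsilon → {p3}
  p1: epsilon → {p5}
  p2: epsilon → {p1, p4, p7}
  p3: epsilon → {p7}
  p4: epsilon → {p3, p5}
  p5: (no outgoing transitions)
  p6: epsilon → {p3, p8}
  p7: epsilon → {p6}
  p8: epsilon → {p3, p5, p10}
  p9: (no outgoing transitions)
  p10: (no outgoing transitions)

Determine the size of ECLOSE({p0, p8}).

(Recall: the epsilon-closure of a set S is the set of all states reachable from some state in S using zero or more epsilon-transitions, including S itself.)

Start with {p0, p8}.
From p0 via epsilon: add p3.
From p8 via epsilon: add p5, p10.
From p3 via epsilon: add p7.
From p7 via epsilon: add p6.
epsilon-closure = {p0, p3, p5, p6, p7, p8, p10}, which has 7 states.

7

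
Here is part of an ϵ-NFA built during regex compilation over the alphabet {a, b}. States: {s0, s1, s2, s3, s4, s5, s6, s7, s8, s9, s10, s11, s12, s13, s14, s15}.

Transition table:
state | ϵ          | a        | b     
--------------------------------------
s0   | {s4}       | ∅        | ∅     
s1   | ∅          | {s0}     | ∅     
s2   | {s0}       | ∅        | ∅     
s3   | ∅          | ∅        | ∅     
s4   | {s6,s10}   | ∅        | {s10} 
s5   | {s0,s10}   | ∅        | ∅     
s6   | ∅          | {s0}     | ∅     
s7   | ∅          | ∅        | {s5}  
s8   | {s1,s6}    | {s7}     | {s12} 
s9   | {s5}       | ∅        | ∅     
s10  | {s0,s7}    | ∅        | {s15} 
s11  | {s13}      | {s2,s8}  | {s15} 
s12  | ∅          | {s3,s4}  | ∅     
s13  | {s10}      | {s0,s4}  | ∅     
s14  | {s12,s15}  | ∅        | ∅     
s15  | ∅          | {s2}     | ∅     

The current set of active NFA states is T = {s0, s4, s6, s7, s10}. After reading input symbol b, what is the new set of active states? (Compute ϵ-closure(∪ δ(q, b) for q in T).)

s4 on b → {s10}.
s7 on b → {s5}.
s10 on b → {s15}.
No b-transition from s0, s6.
Union after reading b: {s5, s10, s15}.
Now take the ϵ-closure:
From s5 via ϵ: add s0.
From s10 via ϵ: add s7.
From s0 via ϵ: add s4.
From s4 via ϵ: add s6.
No new states can be added; the closed set is {s0, s4, s5, s6, s7, s10, s15}.

{s0, s4, s5, s6, s7, s10, s15}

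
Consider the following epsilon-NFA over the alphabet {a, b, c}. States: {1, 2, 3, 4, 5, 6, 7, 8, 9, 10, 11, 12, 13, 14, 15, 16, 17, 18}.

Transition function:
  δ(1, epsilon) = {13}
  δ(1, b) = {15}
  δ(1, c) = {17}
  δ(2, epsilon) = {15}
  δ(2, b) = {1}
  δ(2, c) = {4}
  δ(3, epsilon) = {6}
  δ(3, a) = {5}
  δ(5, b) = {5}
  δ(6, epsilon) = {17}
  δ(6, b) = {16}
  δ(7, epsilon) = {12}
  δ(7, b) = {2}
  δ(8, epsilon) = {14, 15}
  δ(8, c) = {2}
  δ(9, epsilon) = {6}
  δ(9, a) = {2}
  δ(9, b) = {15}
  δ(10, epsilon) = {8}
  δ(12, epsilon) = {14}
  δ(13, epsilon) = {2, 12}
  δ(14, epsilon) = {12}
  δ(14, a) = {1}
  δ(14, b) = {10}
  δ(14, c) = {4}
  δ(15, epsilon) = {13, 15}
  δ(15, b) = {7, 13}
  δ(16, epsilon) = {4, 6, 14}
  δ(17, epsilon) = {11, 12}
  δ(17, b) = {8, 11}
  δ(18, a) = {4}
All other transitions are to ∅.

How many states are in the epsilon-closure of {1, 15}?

6

Start with {1, 15}.
From 1 via epsilon: add 13.
From 13 via epsilon: add 2, 12.
From 12 via epsilon: add 14.
epsilon-closure = {1, 2, 12, 13, 14, 15}, which has 6 states.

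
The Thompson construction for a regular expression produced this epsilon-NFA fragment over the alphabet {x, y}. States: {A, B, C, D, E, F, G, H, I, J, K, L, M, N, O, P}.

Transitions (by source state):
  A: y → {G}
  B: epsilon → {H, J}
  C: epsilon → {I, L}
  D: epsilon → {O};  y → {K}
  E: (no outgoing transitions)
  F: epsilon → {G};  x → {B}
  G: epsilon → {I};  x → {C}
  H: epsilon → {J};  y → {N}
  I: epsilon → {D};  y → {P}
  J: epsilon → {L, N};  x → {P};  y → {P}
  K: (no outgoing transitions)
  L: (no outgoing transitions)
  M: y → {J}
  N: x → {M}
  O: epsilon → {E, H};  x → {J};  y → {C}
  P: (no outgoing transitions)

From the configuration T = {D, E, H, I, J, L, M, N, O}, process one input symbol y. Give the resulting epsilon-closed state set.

D on y → {K}.
H on y → {N}.
I on y → {P}.
J on y → {P}.
M on y → {J}.
O on y → {C}.
No y-transition from E, L, N.
Union after reading y: {C, J, K, N, P}.
Now take the epsilon-closure:
From C via epsilon: add I, L.
From I via epsilon: add D.
From D via epsilon: add O.
From O via epsilon: add E, H.
No new states can be added; the closed set is {C, D, E, H, I, J, K, L, N, O, P}.

{C, D, E, H, I, J, K, L, N, O, P}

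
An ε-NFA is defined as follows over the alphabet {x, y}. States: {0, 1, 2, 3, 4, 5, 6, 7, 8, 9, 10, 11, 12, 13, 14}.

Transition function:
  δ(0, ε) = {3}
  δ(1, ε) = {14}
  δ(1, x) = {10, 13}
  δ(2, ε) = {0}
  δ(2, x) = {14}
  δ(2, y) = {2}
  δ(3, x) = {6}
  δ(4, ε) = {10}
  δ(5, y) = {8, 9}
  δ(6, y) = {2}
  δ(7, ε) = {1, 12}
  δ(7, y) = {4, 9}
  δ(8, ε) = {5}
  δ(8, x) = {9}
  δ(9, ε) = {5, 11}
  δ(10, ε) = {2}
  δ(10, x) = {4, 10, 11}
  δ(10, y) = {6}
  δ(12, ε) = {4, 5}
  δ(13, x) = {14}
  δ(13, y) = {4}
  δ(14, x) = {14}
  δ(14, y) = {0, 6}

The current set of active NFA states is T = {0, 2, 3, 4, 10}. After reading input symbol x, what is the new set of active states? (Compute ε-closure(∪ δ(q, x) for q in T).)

2 on x → {14}.
3 on x → {6}.
10 on x → {4, 10, 11}.
No x-transition from 0, 4.
Union after reading x: {4, 6, 10, 11, 14}.
Now take the ε-closure:
From 10 via ε: add 2.
From 2 via ε: add 0.
From 0 via ε: add 3.
No new states can be added; the closed set is {0, 2, 3, 4, 6, 10, 11, 14}.

{0, 2, 3, 4, 6, 10, 11, 14}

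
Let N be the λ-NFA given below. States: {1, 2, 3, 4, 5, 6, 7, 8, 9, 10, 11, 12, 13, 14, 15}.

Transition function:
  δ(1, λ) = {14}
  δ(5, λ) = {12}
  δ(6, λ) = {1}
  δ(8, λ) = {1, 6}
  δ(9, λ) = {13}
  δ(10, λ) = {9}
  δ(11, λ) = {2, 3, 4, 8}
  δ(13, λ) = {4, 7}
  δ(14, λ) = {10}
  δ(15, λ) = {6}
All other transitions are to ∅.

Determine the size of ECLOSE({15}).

Start with {15}.
From 15 via λ: add 6.
From 6 via λ: add 1.
From 1 via λ: add 14.
From 14 via λ: add 10.
From 10 via λ: add 9.
From 9 via λ: add 13.
From 13 via λ: add 4, 7.
λ-closure = {1, 4, 6, 7, 9, 10, 13, 14, 15}, which has 9 states.

9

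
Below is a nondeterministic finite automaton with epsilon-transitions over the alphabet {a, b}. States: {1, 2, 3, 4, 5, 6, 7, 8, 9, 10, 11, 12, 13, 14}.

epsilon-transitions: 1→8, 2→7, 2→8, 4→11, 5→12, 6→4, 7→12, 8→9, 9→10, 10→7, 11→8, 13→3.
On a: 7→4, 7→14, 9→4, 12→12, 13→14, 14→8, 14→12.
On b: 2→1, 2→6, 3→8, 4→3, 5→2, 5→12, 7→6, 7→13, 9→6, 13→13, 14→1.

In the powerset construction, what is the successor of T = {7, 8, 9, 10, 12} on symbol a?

{4, 7, 8, 9, 10, 11, 12, 14}

7 on a → {4, 14}.
9 on a → {4}.
12 on a → {12}.
No a-transition from 8, 10.
Union after reading a: {4, 12, 14}.
Now take the epsilon-closure:
From 4 via epsilon: add 11.
From 11 via epsilon: add 8.
From 8 via epsilon: add 9.
From 9 via epsilon: add 10.
From 10 via epsilon: add 7.
No new states can be added; the closed set is {4, 7, 8, 9, 10, 11, 12, 14}.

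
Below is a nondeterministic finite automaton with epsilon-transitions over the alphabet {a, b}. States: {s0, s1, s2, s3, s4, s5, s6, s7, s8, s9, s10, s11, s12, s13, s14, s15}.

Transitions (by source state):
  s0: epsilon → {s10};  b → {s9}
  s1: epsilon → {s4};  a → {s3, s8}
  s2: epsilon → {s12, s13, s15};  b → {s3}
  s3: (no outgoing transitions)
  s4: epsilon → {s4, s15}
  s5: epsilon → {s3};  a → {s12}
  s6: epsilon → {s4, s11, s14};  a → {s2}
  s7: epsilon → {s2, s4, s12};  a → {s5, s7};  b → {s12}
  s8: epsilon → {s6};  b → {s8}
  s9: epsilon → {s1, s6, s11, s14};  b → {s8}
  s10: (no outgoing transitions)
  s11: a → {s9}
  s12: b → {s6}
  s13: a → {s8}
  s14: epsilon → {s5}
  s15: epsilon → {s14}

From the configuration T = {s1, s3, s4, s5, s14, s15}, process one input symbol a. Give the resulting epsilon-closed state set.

s1 on a → {s3, s8}.
s5 on a → {s12}.
No a-transition from s3, s4, s14, s15.
Union after reading a: {s3, s8, s12}.
Now take the epsilon-closure:
From s8 via epsilon: add s6.
From s6 via epsilon: add s4, s11, s14.
From s4 via epsilon: add s15.
From s14 via epsilon: add s5.
No new states can be added; the closed set is {s3, s4, s5, s6, s8, s11, s12, s14, s15}.

{s3, s4, s5, s6, s8, s11, s12, s14, s15}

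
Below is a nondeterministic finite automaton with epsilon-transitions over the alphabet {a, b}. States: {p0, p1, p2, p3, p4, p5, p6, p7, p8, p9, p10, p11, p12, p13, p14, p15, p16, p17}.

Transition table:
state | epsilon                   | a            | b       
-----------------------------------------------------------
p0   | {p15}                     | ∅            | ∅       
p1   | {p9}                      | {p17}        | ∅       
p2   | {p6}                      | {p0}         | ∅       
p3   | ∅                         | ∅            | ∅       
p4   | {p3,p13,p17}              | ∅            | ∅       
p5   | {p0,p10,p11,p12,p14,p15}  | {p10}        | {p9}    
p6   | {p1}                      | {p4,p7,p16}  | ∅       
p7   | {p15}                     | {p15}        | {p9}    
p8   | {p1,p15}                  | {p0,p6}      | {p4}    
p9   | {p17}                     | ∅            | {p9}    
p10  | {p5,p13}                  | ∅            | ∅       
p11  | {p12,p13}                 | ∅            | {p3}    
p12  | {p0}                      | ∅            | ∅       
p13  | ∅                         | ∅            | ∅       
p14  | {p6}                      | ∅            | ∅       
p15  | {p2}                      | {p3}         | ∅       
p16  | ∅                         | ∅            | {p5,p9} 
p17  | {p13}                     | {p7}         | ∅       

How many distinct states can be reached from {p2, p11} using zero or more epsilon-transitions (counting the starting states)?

10

Start with {p2, p11}.
From p2 via epsilon: add p6.
From p11 via epsilon: add p12, p13.
From p6 via epsilon: add p1.
From p12 via epsilon: add p0.
From p0 via epsilon: add p15.
From p1 via epsilon: add p9.
From p9 via epsilon: add p17.
epsilon-closure = {p0, p1, p2, p6, p9, p11, p12, p13, p15, p17}, which has 10 states.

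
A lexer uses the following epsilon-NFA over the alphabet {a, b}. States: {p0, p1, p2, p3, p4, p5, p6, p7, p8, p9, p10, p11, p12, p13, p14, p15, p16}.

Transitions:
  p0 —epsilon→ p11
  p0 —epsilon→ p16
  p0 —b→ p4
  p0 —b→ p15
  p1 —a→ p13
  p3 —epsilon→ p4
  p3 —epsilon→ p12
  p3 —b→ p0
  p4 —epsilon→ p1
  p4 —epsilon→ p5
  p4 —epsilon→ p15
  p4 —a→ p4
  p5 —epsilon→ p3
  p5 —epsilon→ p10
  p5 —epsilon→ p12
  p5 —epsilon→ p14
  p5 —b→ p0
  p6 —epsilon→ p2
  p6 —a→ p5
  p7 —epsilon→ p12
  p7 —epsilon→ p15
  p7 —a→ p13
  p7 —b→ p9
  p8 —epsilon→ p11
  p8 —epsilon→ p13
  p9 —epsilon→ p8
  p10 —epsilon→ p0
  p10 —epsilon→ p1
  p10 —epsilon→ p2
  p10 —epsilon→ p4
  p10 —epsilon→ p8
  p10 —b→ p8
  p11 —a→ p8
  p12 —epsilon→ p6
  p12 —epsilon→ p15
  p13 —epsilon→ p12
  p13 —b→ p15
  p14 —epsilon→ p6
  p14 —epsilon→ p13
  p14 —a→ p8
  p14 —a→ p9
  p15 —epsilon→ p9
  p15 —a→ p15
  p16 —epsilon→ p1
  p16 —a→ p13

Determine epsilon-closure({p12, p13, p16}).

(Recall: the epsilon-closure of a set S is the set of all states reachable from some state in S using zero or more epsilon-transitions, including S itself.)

Start with {p12, p13, p16}.
From p12 via epsilon: add p6, p15.
From p16 via epsilon: add p1.
From p6 via epsilon: add p2.
From p15 via epsilon: add p9.
From p9 via epsilon: add p8.
From p8 via epsilon: add p11.
No new states can be added; the closed set is {p1, p2, p6, p8, p9, p11, p12, p13, p15, p16}.

{p1, p2, p6, p8, p9, p11, p12, p13, p15, p16}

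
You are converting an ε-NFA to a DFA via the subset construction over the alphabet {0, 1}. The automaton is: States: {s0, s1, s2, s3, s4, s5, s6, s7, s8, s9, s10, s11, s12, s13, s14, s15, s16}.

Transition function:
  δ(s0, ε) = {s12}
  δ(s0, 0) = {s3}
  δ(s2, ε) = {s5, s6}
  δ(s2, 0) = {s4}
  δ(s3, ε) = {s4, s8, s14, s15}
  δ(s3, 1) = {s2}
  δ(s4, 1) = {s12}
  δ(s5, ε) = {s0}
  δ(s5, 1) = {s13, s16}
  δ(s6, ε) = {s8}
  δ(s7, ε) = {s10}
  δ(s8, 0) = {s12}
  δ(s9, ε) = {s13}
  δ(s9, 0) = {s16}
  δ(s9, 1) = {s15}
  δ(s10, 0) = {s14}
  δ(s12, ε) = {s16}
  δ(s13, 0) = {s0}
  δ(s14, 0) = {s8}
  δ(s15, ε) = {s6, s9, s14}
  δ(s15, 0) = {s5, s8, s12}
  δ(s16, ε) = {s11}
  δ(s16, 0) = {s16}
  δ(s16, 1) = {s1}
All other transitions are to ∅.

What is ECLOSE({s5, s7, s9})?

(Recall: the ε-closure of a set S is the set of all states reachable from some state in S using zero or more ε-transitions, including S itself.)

Start with {s5, s7, s9}.
From s5 via ε: add s0.
From s7 via ε: add s10.
From s9 via ε: add s13.
From s0 via ε: add s12.
From s12 via ε: add s16.
From s16 via ε: add s11.
No new states can be added; the closed set is {s0, s5, s7, s9, s10, s11, s12, s13, s16}.

{s0, s5, s7, s9, s10, s11, s12, s13, s16}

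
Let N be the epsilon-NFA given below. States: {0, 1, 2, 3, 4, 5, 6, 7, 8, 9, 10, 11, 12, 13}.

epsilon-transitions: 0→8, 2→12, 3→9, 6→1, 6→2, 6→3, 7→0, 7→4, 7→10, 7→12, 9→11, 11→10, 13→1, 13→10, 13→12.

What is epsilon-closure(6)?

{1, 2, 3, 6, 9, 10, 11, 12}

Start with {6}.
From 6 via epsilon: add 1, 2, 3.
From 2 via epsilon: add 12.
From 3 via epsilon: add 9.
From 9 via epsilon: add 11.
From 11 via epsilon: add 10.
No new states can be added; the closed set is {1, 2, 3, 6, 9, 10, 11, 12}.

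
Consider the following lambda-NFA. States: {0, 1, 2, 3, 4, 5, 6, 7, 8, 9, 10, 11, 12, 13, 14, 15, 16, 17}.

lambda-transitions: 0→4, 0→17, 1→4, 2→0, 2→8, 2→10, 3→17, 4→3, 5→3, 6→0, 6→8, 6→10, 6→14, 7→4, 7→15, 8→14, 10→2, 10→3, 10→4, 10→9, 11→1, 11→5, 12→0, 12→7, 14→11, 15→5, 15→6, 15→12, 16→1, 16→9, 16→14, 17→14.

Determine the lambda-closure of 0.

{0, 1, 3, 4, 5, 11, 14, 17}

Start with {0}.
From 0 via lambda: add 4, 17.
From 4 via lambda: add 3.
From 17 via lambda: add 14.
From 14 via lambda: add 11.
From 11 via lambda: add 1, 5.
No new states can be added; the closed set is {0, 1, 3, 4, 5, 11, 14, 17}.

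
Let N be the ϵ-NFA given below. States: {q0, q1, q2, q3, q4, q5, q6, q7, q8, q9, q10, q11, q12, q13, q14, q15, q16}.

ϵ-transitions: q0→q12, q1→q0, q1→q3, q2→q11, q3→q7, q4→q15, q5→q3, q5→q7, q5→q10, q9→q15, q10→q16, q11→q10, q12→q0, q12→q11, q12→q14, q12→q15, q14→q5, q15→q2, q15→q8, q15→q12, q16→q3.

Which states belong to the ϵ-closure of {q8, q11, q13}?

{q3, q7, q8, q10, q11, q13, q16}

Start with {q8, q11, q13}.
From q11 via ϵ: add q10.
From q10 via ϵ: add q16.
From q16 via ϵ: add q3.
From q3 via ϵ: add q7.
No new states can be added; the closed set is {q3, q7, q8, q10, q11, q13, q16}.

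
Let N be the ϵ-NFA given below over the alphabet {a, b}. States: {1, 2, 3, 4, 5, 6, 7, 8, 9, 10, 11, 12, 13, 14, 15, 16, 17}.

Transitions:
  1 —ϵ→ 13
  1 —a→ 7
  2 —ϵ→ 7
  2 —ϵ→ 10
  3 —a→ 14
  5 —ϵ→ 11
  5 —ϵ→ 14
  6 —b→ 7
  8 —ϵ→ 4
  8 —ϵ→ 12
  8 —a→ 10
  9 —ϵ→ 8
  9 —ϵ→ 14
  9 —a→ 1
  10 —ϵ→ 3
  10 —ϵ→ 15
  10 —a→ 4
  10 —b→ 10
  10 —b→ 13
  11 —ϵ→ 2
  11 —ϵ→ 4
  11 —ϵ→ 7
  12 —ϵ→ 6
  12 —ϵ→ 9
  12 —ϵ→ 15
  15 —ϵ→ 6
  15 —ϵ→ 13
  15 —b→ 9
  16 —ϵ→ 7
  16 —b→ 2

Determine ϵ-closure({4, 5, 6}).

Start with {4, 5, 6}.
From 5 via ϵ: add 11, 14.
From 11 via ϵ: add 2, 7.
From 2 via ϵ: add 10.
From 10 via ϵ: add 3, 15.
From 15 via ϵ: add 13.
No new states can be added; the closed set is {2, 3, 4, 5, 6, 7, 10, 11, 13, 14, 15}.

{2, 3, 4, 5, 6, 7, 10, 11, 13, 14, 15}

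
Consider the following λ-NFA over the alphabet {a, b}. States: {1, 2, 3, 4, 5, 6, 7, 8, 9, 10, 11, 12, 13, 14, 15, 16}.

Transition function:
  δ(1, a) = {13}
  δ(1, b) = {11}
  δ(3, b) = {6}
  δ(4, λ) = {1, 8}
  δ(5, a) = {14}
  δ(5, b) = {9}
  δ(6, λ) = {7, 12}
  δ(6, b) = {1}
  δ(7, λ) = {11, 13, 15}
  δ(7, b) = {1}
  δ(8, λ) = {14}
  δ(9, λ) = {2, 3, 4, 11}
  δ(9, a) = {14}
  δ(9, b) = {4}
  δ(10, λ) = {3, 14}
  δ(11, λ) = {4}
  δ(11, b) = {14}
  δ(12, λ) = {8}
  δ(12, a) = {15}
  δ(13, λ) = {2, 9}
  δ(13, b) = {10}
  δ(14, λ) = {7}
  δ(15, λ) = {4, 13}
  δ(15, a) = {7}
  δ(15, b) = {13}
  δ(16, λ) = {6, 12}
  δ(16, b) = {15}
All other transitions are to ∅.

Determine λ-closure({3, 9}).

{1, 2, 3, 4, 7, 8, 9, 11, 13, 14, 15}

Start with {3, 9}.
From 9 via λ: add 2, 4, 11.
From 4 via λ: add 1, 8.
From 8 via λ: add 14.
From 14 via λ: add 7.
From 7 via λ: add 13, 15.
No new states can be added; the closed set is {1, 2, 3, 4, 7, 8, 9, 11, 13, 14, 15}.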